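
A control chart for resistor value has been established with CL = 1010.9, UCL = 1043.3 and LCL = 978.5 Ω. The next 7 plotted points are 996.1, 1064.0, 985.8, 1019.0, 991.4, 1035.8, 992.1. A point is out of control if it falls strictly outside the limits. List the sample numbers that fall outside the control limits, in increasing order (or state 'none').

Compare each point to [978.5, 1043.3]: sample 2 = 1064.0 > UCL.

2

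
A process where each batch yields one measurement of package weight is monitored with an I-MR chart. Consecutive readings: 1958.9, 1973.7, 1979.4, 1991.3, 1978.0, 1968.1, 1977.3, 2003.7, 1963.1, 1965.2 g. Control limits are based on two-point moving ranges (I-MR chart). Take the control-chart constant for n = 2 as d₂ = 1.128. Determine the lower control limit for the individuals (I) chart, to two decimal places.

X̄ = (1958.9 + 1973.7 + 1979.4 + 1991.3 + 1978.0 + 1968.1 + 1977.3 + 2003.7 + 1963.1 + 1965.2) / 10 = 1975.8700
Moving ranges: 14.8, 5.7, 11.9, 13.3, 9.9, 9.2, 26.4, 40.6, 2.1; M̄R̄ = 133.9000 / 9 = 14.8778
LCL = X̄ − 3·M̄R̄/d₂ = 1975.8700 − 3 × 14.8778 / 1.128 = 1936.3014

1936.30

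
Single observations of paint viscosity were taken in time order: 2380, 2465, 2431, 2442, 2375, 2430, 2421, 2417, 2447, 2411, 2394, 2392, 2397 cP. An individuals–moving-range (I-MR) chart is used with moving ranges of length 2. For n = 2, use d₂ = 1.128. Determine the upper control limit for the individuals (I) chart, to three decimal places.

2494.218

X̄ = (2380 + 2465 + 2431 + 2442 + 2375 + 2430 + 2421 + 2417 + 2447 + 2411 + 2394 + 2392 + 2397) / 13 = 2415.5385
Moving ranges: 85, 34, 11, 67, 55, 9, 4, 30, 36, 17, 2, 5; M̄R̄ = 355.0000 / 12 = 29.5833
UCL = X̄ + 3·M̄R̄/d₂ = 2415.5385 + 3 × 29.5833 / 1.128 = 2494.2175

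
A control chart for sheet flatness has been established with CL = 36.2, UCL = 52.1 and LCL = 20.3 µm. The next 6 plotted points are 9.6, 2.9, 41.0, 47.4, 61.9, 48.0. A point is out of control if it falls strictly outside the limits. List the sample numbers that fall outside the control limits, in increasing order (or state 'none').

1, 2, 5

Compare each point to [20.3, 52.1]: sample 1 = 9.6 < LCL; sample 2 = 2.9 < LCL; sample 5 = 61.9 > UCL.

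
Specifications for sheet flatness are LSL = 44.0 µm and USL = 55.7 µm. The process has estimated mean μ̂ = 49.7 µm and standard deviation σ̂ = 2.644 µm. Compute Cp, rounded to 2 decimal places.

Cp = (USL − LSL) / (6σ̂) = (55.7 − 44.0) / (6 × 2.644) = 11.7000 / 15.8640 = 0.7375

0.74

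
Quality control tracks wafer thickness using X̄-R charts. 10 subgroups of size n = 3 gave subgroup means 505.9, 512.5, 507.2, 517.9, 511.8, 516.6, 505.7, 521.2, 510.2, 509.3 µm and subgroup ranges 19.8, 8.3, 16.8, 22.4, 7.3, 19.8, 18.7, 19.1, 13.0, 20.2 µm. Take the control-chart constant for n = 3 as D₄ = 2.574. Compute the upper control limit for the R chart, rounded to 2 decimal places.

R̄ = (19.8 + 8.3 + 16.8 + 22.4 + 7.3 + 19.8 + 18.7 + 19.1 + 13.0 + 20.2) / 10 = 165.4000 / 10 = 16.5400
UCL_R = D₄·R̄ = 2.574 × 16.5400 = 42.5740

42.57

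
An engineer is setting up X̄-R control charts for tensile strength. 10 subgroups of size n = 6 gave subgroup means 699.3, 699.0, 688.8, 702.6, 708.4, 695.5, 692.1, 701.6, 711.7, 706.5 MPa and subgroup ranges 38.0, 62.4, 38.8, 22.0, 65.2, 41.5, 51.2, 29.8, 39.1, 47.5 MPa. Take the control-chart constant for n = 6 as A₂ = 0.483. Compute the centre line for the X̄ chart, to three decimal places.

X̄̄ = (699.3 + 699.0 + 688.8 + 702.6 + 708.4 + 695.5 + 692.1 + 701.6 + 711.7 + 706.5) / 10 = 7005.5000 / 10 = 700.5500
CL = X̄̄ = 700.5500

700.550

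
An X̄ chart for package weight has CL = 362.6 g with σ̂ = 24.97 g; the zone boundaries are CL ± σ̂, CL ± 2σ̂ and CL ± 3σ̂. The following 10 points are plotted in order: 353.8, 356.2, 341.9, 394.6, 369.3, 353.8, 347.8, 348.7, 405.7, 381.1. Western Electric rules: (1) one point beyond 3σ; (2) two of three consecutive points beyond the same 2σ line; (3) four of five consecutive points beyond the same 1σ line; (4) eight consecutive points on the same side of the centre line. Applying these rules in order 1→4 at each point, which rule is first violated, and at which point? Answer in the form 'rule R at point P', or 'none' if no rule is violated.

Zone of each point (C = within 1σ̂, B = 1σ̂–2σ̂, A = 2σ̂–3σ̂, * = beyond 3σ̂; sign = side of CL): 1:-C, 2:-C, 3:-C, 4:+B, 5:+C, 6:-C, 7:-C, 8:-C, 9:+B, 10:+C
No rule fires across all 10 points.

none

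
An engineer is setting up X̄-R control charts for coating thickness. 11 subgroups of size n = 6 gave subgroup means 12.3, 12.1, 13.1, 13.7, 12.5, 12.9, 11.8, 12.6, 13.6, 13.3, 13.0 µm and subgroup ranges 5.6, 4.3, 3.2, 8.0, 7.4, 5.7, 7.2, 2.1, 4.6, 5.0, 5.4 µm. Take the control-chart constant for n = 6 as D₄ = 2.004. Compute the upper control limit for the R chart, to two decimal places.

10.66

R̄ = (5.6 + 4.3 + 3.2 + 8.0 + 7.4 + 5.7 + 7.2 + 2.1 + 4.6 + 5.0 + 5.4) / 11 = 58.5000 / 11 = 5.3182
UCL_R = D₄·R̄ = 2.004 × 5.3182 = 10.6576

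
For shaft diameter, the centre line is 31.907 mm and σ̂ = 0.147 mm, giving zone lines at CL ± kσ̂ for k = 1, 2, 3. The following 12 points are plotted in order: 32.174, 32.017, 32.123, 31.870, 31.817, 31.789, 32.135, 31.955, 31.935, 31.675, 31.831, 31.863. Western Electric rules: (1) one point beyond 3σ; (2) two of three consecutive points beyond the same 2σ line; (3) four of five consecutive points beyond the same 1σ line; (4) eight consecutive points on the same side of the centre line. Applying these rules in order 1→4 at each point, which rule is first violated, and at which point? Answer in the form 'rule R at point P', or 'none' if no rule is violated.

none

Zone of each point (C = within 1σ̂, B = 1σ̂–2σ̂, A = 2σ̂–3σ̂, * = beyond 3σ̂; sign = side of CL): 1:+B, 2:+C, 3:+B, 4:-C, 5:-C, 6:-C, 7:+B, 8:+C, 9:+C, 10:-B, 11:-C, 12:-C
No rule fires across all 12 points.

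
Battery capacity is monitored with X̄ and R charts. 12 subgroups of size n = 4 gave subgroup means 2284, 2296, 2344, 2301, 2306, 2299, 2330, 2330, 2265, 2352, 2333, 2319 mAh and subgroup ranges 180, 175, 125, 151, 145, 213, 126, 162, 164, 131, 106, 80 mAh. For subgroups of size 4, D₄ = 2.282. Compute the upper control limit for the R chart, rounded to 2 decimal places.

334.31

R̄ = (180 + 175 + 125 + 151 + 145 + 213 + 126 + 162 + 164 + 131 + 106 + 80) / 12 = 1758.0000 / 12 = 146.5000
UCL_R = D₄·R̄ = 2.282 × 146.5000 = 334.3130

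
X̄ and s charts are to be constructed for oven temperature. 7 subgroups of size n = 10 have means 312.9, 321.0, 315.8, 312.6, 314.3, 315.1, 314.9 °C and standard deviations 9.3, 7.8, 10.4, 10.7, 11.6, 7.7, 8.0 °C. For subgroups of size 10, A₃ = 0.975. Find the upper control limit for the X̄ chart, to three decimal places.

324.352

X̄̄ = (312.9 + 321.0 + 315.8 + 312.6 + 314.3 + 315.1 + 314.9) / 7 = 315.2286
s̄ = (9.3 + 7.8 + 10.4 + 10.7 + 11.6 + 7.7 + 8.0) / 7 = 9.3571
UCL = X̄̄ + A₃·s̄ = 315.2286 + 0.975 × 9.3571 = 324.3518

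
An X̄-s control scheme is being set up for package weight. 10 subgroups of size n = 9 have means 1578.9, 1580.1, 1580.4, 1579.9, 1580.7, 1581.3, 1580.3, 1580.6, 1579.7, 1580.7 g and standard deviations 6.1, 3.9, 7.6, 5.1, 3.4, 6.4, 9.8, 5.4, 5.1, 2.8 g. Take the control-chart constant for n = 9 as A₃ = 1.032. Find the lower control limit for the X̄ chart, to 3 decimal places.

1574.522

X̄̄ = (1578.9 + 1580.1 + 1580.4 + 1579.9 + 1580.7 + 1581.3 + 1580.3 + 1580.6 + 1579.7 + 1580.7) / 10 = 1580.2600
s̄ = (6.1 + 3.9 + 7.6 + 5.1 + 3.4 + 6.4 + 9.8 + 5.4 + 5.1 + 2.8) / 10 = 5.5600
LCL = X̄̄ − A₃·s̄ = 1580.2600 − 1.032 × 5.5600 = 1574.5221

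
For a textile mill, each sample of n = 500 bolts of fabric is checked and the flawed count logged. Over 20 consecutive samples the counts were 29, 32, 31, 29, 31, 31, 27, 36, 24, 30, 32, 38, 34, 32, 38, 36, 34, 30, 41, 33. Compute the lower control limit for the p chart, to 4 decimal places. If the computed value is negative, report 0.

p̄ = Σdᵢ / (k·n) = 648 / (20 × 500) = 0.06480
LCL = p̄ − 3·√(p̄(1−p̄)/n) = 0.06480 − 3 × 0.01101 = 0.03177

0.0318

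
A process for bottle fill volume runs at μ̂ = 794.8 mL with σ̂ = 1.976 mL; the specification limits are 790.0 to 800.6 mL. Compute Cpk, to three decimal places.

0.810

Cpu = (USL − μ̂) / (3σ̂) = (800.6 − 794.8) / (3 × 1.976) = 0.9784; Cpl = (μ̂ − LSL) / (3σ̂) = (794.8 − 790.0) / (3 × 1.976) = 0.8097; Cpk = min(Cpu, Cpl) = 0.8097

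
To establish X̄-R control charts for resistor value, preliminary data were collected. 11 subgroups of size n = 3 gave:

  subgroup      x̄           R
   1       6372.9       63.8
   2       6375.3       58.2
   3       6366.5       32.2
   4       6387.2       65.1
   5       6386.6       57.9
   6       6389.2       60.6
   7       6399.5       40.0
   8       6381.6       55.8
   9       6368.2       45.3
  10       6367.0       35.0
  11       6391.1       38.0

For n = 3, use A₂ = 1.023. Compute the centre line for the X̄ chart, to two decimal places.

X̄̄ = (6372.9 + 6375.3 + 6366.5 + 6387.2 + 6386.6 + 6389.2 + 6399.5 + 6381.6 + 6368.2 + 6367.0 + 6391.1) / 11 = 70185.1000 / 11 = 6380.4636
CL = X̄̄ = 6380.4636

6380.46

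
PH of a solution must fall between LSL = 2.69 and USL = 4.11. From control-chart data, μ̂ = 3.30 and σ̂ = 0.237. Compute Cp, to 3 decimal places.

0.999

Cp = (USL − LSL) / (6σ̂) = (4.11 − 2.69) / (6 × 0.237) = 1.4200 / 1.4220 = 0.9986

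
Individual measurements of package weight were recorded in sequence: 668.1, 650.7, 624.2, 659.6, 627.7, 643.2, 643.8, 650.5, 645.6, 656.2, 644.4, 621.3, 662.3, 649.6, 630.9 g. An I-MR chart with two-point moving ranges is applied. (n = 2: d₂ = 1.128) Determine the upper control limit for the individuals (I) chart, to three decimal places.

X̄ = (668.1 + 650.7 + 624.2 + 659.6 + 627.7 + 643.2 + 643.8 + 650.5 + 645.6 + 656.2 + 644.4 + 621.3 + 662.3 + 649.6 + 630.9) / 15 = 645.2067
Moving ranges: 17.4, 26.5, 35.4, 31.9, 15.5, 0.6, 6.7, 4.9, 10.6, 11.8, 23.1, 41.0, 12.7, 18.7; M̄R̄ = 256.8000 / 14 = 18.3429
UCL = X̄ + 3·M̄R̄/d₂ = 645.2067 + 3 × 18.3429 / 1.128 = 693.9909

693.991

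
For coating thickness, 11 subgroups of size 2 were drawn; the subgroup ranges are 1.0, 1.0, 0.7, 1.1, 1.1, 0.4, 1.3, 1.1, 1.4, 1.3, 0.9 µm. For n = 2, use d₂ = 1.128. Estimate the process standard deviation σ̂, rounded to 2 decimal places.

0.91

R̄ = (1.0 + 1.0 + 0.7 + 1.1 + 1.1 + 0.4 + 1.3 + 1.1 + 1.4 + 1.3 + 0.9) / 11 = 1.0273
σ̂ = R̄ / d₂ = 1.0273 / 1.128 = 0.9107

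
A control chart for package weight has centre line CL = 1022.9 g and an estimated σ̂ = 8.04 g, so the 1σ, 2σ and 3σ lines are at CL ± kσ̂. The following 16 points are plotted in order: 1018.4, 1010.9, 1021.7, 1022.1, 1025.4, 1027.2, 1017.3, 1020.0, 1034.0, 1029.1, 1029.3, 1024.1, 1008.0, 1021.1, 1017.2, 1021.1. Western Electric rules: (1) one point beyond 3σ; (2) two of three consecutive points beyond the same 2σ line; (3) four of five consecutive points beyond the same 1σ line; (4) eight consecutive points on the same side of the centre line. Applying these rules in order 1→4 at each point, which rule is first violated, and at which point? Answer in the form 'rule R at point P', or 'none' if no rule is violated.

Zone of each point (C = within 1σ̂, B = 1σ̂–2σ̂, A = 2σ̂–3σ̂, * = beyond 3σ̂; sign = side of CL): 1:-C, 2:-B, 3:-C, 4:-C, 5:+C, 6:+C, 7:-C, 8:-C, 9:+B, 10:+C, 11:+C, 12:+C, 13:-B, 14:-C, 15:-C, 16:-C
No rule fires across all 16 points.

none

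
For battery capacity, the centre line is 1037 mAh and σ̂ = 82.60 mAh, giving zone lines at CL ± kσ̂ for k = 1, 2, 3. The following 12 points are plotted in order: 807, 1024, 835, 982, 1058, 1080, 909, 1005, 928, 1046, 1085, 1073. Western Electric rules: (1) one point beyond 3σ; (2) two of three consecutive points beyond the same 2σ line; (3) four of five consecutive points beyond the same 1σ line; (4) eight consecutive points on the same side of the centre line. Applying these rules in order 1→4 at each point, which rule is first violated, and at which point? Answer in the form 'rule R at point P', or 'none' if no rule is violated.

rule 2 at point 3

Zone of each point (C = within 1σ̂, B = 1σ̂–2σ̂, A = 2σ̂–3σ̂, * = beyond 3σ̂; sign = side of CL): 1:-A, 2:-C, 3:-A, 4:-C, 5:+C, 6:+C, 7:-B, 8:-C, 9:-B, 10:+C, 11:+C, 12:+C
Rule 2 (two of three consecutive points beyond the same 2σ limit) is satisfied at point 3.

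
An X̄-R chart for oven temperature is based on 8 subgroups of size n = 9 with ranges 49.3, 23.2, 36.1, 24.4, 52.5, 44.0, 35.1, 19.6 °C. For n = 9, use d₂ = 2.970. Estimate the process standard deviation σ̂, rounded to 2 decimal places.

R̄ = (49.3 + 23.2 + 36.1 + 24.4 + 52.5 + 44.0 + 35.1 + 19.6) / 8 = 35.5250
σ̂ = R̄ / d₂ = 35.5250 / 2.970 = 11.9613

11.96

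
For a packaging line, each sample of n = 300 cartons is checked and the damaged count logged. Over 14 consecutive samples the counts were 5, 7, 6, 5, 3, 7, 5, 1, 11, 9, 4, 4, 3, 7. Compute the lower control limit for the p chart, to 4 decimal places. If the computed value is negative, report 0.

p̄ = Σdᵢ / (k·n) = 77 / (14 × 300) = 0.01833
LCL = p̄ − 3·√(p̄(1−p̄)/n) = 0.01833 − 3 × 0.00775 = -0.00490 → 0 (negative, so LCL = 0)

0.0000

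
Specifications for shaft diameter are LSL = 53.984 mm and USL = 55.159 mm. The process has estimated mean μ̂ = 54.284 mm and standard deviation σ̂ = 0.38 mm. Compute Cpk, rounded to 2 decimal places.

0.26

Cpu = (USL − μ̂) / (3σ̂) = (55.159 − 54.284) / (3 × 0.38) = 0.7675; Cpl = (μ̂ − LSL) / (3σ̂) = (54.284 − 53.984) / (3 × 0.38) = 0.2632; Cpk = min(Cpu, Cpl) = 0.2632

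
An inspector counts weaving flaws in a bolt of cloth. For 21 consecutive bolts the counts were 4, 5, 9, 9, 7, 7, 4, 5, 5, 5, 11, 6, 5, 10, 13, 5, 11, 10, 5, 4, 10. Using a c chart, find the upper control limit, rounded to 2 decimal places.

15.16

c̄ = (4 + 5 + 9 + 9 + 7 + 7 + 4 + 5 + 5 + 5 + 11 + 6 + 5 + 10 + 13 + 5 + 11 + 10 + 5 + 4 + 10) / 21 = 150 / 21 = 7.1429
UCL = c̄ + 3√c̄ = 7.1429 + 3 × √7.1429 = 7.1429 + 3 × 2.6726 = 15.1607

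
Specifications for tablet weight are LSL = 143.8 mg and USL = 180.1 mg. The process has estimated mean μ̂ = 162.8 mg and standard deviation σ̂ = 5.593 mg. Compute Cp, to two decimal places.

Cp = (USL − LSL) / (6σ̂) = (180.1 − 143.8) / (6 × 5.593) = 36.3000 / 33.5580 = 1.0817

1.08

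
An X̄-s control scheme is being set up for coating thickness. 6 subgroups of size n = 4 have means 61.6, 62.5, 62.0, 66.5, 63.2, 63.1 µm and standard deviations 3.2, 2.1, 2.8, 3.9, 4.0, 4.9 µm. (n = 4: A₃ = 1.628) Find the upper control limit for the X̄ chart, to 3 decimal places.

68.821

X̄̄ = (61.6 + 62.5 + 62.0 + 66.5 + 63.2 + 63.1) / 6 = 63.1500
s̄ = (3.2 + 2.1 + 2.8 + 3.9 + 4.0 + 4.9) / 6 = 3.4833
UCL = X̄̄ + A₃·s̄ = 63.1500 + 1.628 × 3.4833 = 68.8209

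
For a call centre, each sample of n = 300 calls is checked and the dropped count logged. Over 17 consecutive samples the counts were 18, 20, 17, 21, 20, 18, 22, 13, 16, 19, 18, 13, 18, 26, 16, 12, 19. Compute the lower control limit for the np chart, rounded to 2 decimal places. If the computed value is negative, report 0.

p̄ = Σdᵢ / (k·n) = 306 / (17 × 300) = 0.06000
LCL = np̄ − 3·√(np̄(1−p̄)) = 18.0000 − 3 × 4.1134 = 5.6598

5.66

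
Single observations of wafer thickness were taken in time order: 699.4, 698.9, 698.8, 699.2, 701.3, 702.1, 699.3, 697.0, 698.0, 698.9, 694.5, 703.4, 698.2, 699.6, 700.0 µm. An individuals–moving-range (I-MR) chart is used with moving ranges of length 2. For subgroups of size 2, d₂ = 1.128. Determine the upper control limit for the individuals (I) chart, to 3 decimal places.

705.167

X̄ = (699.4 + 698.9 + 698.8 + 699.2 + 701.3 + 702.1 + 699.3 + 697.0 + 698.0 + 698.9 + 694.5 + 703.4 + 698.2 + 699.6 + 700.0) / 15 = 699.2400
Moving ranges: 0.5, 0.1, 0.4, 2.1, 0.8, 2.8, 2.3, 1.0, 0.9, 4.4, 8.9, 5.2, 1.4, 0.4; M̄R̄ = 31.2000 / 14 = 2.2286
UCL = X̄ + 3·M̄R̄/d₂ = 699.2400 + 3 × 2.2286 / 1.128 = 705.1671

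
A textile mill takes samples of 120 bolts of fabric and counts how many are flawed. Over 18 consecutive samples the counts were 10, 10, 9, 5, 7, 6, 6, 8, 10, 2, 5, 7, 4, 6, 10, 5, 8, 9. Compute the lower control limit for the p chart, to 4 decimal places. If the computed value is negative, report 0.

p̄ = Σdᵢ / (k·n) = 127 / (18 × 120) = 0.05880
LCL = p̄ − 3·√(p̄(1−p̄)/n) = 0.05880 − 3 × 0.02147 = -0.00563 → 0 (negative, so LCL = 0)

0.0000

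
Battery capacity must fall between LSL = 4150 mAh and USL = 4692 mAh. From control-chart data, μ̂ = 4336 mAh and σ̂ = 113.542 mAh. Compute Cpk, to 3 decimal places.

0.546

Cpu = (USL − μ̂) / (3σ̂) = (4692 − 4336) / (3 × 113.542) = 1.0451; Cpl = (μ̂ − LSL) / (3σ̂) = (4336 − 4150) / (3 × 113.542) = 0.5461; Cpk = min(Cpu, Cpl) = 0.5461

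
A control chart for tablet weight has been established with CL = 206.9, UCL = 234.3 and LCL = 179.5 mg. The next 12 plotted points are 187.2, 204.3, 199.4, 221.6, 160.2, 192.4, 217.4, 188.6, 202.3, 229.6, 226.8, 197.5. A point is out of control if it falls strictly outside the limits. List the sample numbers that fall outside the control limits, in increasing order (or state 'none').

Compare each point to [179.5, 234.3]: sample 5 = 160.2 < LCL.

5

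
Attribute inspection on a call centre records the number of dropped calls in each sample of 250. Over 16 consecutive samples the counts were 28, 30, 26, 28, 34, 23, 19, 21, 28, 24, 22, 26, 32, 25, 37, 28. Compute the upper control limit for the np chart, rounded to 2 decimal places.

p̄ = Σdᵢ / (k·n) = 431 / (16 × 250) = 0.10775
UCL = np̄ + 3·√(np̄(1−p̄)) = 26.9375 + 3 × √(26.9375×0.89225) = 26.9375 + 3 × 4.9025 = 41.6451

41.65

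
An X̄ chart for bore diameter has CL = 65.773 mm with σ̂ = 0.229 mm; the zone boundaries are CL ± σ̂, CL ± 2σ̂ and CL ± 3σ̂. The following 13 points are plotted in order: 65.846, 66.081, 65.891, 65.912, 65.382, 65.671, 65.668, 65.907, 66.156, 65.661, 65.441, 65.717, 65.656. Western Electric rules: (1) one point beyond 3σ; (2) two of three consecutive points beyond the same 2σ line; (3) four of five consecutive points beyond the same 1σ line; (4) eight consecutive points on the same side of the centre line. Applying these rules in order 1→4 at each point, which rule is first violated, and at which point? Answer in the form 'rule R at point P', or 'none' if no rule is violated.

none

Zone of each point (C = within 1σ̂, B = 1σ̂–2σ̂, A = 2σ̂–3σ̂, * = beyond 3σ̂; sign = side of CL): 1:+C, 2:+B, 3:+C, 4:+C, 5:-B, 6:-C, 7:-C, 8:+C, 9:+B, 10:-C, 11:-B, 12:-C, 13:-C
No rule fires across all 13 points.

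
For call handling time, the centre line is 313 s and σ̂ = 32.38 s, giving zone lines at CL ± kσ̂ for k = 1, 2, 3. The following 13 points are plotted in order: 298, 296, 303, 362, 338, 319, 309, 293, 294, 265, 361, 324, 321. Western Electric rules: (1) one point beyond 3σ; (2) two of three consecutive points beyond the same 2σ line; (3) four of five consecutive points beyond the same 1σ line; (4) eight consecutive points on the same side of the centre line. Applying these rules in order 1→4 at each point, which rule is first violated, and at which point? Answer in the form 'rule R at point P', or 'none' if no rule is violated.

none

Zone of each point (C = within 1σ̂, B = 1σ̂–2σ̂, A = 2σ̂–3σ̂, * = beyond 3σ̂; sign = side of CL): 1:-C, 2:-C, 3:-C, 4:+B, 5:+C, 6:+C, 7:-C, 8:-C, 9:-C, 10:-B, 11:+B, 12:+C, 13:+C
No rule fires across all 13 points.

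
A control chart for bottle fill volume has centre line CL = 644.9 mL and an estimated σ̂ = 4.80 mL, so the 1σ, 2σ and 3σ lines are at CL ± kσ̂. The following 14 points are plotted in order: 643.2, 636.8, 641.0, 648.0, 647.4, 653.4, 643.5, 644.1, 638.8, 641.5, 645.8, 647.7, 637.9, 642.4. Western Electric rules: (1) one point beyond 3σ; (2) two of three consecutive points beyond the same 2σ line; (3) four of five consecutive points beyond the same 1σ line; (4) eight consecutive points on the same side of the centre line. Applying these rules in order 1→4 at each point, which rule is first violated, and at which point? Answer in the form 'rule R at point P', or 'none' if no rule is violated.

Zone of each point (C = within 1σ̂, B = 1σ̂–2σ̂, A = 2σ̂–3σ̂, * = beyond 3σ̂; sign = side of CL): 1:-C, 2:-B, 3:-C, 4:+C, 5:+C, 6:+B, 7:-C, 8:-C, 9:-B, 10:-C, 11:+C, 12:+C, 13:-B, 14:-C
No rule fires across all 14 points.

none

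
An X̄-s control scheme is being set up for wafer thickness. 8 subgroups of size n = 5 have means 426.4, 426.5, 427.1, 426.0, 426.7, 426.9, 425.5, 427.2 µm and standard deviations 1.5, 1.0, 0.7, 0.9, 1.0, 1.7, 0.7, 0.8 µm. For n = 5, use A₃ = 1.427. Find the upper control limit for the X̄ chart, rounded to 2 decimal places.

X̄̄ = (426.4 + 426.5 + 427.1 + 426.0 + 426.7 + 426.9 + 425.5 + 427.2) / 8 = 426.5375
s̄ = (1.5 + 1.0 + 0.7 + 0.9 + 1.0 + 1.7 + 0.7 + 0.8) / 8 = 1.0375
UCL = X̄̄ + A₃·s̄ = 426.5375 + 1.427 × 1.0375 = 428.0180

428.02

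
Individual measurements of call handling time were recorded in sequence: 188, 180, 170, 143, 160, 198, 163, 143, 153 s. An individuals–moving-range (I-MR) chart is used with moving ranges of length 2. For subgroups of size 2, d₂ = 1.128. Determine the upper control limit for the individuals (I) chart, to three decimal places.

221.298

X̄ = (188 + 180 + 170 + 143 + 160 + 198 + 163 + 143 + 153) / 9 = 166.4444
Moving ranges: 8, 10, 27, 17, 38, 35, 20, 10; M̄R̄ = 165.0000 / 8 = 20.6250
UCL = X̄ + 3·M̄R̄/d₂ = 166.4444 + 3 × 20.6250 / 1.128 = 221.2982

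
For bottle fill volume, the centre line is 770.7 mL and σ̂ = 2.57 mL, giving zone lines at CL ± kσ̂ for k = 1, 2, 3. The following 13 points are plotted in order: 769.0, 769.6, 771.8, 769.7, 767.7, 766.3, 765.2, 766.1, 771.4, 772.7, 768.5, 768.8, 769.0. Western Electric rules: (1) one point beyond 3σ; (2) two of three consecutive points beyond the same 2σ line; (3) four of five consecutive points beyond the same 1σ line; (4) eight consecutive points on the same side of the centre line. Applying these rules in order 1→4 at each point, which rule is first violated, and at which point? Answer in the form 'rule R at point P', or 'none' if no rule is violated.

rule 3 at point 8

Zone of each point (C = within 1σ̂, B = 1σ̂–2σ̂, A = 2σ̂–3σ̂, * = beyond 3σ̂; sign = side of CL): 1:-C, 2:-C, 3:+C, 4:-C, 5:-B, 6:-B, 7:-A, 8:-B, 9:+C, 10:+C, 11:-C, 12:-C, 13:-C
Rule 3 (four of five consecutive points beyond the same 1σ limit) is satisfied at point 8.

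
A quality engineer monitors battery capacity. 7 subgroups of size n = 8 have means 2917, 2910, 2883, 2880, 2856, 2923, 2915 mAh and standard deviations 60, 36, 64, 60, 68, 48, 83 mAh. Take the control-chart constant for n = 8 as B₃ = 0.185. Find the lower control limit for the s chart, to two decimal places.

s̄ = (60 + 36 + 64 + 60 + 68 + 48 + 83) / 7 = 59.8571
LCL_s = B₃·s̄ = 0.185 × 59.8571 = 11.0736

11.07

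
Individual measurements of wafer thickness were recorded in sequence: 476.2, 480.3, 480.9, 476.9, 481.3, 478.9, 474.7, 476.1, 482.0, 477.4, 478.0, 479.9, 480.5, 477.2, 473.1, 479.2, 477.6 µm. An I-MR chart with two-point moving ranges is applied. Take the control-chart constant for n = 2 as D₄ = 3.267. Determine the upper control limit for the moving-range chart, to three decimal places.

Moving ranges: 4.1, 0.6, 4.0, 4.4, 2.4, 4.2, 1.4, 5.9, 4.6, 0.6, 1.9, 0.6, 3.3, 4.1, 6.1, 1.6; M̄R̄ = 49.8000 / 16 = 3.1125
UCL_MR = D₄·M̄R̄ = 3.267 × 3.1125 = 10.1685

10.169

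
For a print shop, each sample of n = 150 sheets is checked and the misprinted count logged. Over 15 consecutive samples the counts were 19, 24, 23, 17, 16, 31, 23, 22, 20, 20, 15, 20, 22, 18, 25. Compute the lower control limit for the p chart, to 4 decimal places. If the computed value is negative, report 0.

0.0550

p̄ = Σdᵢ / (k·n) = 315 / (15 × 150) = 0.14000
LCL = p̄ − 3·√(p̄(1−p̄)/n) = 0.14000 − 3 × 0.02833 = 0.05501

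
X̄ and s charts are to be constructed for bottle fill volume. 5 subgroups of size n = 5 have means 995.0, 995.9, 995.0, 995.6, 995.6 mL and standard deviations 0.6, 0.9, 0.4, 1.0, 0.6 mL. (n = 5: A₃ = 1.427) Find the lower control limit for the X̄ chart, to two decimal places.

994.42

X̄̄ = (995.0 + 995.9 + 995.0 + 995.6 + 995.6) / 5 = 995.4200
s̄ = (0.6 + 0.9 + 0.4 + 1.0 + 0.6) / 5 = 0.7000
LCL = X̄̄ − A₃·s̄ = 995.4200 − 1.427 × 0.7000 = 994.4211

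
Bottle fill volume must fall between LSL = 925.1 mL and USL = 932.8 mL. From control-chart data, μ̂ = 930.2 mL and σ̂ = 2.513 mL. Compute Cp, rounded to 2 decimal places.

Cp = (USL − LSL) / (6σ̂) = (932.8 − 925.1) / (6 × 2.513) = 7.7000 / 15.0780 = 0.5107

0.51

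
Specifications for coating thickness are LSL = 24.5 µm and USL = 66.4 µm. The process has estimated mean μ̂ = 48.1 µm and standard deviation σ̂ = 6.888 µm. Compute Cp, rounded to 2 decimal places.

Cp = (USL − LSL) / (6σ̂) = (66.4 − 24.5) / (6 × 6.888) = 41.9000 / 41.3280 = 1.0138

1.01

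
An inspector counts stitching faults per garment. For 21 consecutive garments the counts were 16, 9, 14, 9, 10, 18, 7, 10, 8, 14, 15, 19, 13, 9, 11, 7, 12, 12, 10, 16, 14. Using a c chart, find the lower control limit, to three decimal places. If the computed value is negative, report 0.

c̄ = (16 + 9 + 14 + 9 + 10 + 18 + 7 + 10 + 8 + 14 + 15 + 19 + 13 + 9 + 11 + 7 + 12 + 12 + 10 + 16 + 14) / 21 = 253 / 21 = 12.0476
LCL = c̄ − 3√c̄ = 12.0476 − 3 × 3.4710 = 1.6347

1.635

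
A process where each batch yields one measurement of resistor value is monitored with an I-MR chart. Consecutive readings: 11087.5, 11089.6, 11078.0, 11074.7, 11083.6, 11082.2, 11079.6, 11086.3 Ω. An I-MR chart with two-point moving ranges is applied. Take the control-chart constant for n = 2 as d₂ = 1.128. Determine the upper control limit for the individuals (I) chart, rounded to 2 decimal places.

X̄ = (11087.5 + 11089.6 + 11078.0 + 11074.7 + 11083.6 + 11082.2 + 11079.6 + 11086.3) / 8 = 11082.6875
Moving ranges: 2.1, 11.6, 3.3, 8.9, 1.4, 2.6, 6.7; M̄R̄ = 36.6000 / 7 = 5.2286
UCL = X̄ + 3·M̄R̄/d₂ = 11082.6875 + 3 × 5.2286 / 1.128 = 11096.5933

11096.59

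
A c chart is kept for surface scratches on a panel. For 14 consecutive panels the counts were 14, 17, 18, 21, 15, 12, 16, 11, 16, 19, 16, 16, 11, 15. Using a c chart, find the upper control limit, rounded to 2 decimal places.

27.31

c̄ = (14 + 17 + 18 + 21 + 15 + 12 + 16 + 11 + 16 + 19 + 16 + 16 + 11 + 15) / 14 = 217 / 14 = 15.5000
UCL = c̄ + 3√c̄ = 15.5000 + 3 × √15.5000 = 15.5000 + 3 × 3.9370 = 27.3110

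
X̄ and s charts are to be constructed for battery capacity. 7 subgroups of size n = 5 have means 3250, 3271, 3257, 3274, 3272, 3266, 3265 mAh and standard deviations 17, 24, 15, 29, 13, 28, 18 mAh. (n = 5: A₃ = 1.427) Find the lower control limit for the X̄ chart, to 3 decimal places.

3235.645

X̄̄ = (3250 + 3271 + 3257 + 3274 + 3272 + 3266 + 3265) / 7 = 3265.0000
s̄ = (17 + 24 + 15 + 29 + 13 + 28 + 18) / 7 = 20.5714
LCL = X̄̄ − A₃·s̄ = 3265.0000 − 1.427 × 20.5714 = 3235.6446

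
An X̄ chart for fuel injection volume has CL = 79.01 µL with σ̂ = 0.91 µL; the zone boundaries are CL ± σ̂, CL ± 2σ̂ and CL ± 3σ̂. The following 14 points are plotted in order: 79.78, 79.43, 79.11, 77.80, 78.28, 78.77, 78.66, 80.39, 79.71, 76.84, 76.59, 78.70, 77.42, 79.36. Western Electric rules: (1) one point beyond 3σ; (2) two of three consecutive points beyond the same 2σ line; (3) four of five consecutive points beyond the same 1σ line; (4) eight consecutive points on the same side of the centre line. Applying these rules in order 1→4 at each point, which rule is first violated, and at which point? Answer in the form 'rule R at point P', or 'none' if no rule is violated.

rule 2 at point 11

Zone of each point (C = within 1σ̂, B = 1σ̂–2σ̂, A = 2σ̂–3σ̂, * = beyond 3σ̂; sign = side of CL): 1:+C, 2:+C, 3:+C, 4:-B, 5:-C, 6:-C, 7:-C, 8:+B, 9:+C, 10:-A, 11:-A, 12:-C, 13:-B, 14:+C
Rule 2 (two of three consecutive points beyond the same 2σ limit) is satisfied at point 11.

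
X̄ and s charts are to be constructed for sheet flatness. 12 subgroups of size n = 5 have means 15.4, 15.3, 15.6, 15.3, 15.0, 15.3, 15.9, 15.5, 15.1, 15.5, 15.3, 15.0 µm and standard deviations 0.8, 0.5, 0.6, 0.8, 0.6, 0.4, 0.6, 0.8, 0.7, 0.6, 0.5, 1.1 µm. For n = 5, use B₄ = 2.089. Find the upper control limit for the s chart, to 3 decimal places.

1.393

s̄ = (0.8 + 0.5 + 0.6 + 0.8 + 0.6 + 0.4 + 0.6 + 0.8 + 0.7 + 0.6 + 0.5 + 1.1) / 12 = 0.6667
UCL_s = B₄·s̄ = 2.089 × 0.6667 = 1.3927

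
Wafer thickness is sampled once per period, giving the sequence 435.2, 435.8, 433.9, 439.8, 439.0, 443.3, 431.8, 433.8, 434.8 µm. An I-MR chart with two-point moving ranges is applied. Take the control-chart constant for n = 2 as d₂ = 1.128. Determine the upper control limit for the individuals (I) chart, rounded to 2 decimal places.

X̄ = (435.2 + 435.8 + 433.9 + 439.8 + 439.0 + 443.3 + 431.8 + 433.8 + 434.8) / 9 = 436.3778
Moving ranges: 0.6, 1.9, 5.9, 0.8, 4.3, 11.5, 2.0, 1.0; M̄R̄ = 28.0000 / 8 = 3.5000
UCL = X̄ + 3·M̄R̄/d₂ = 436.3778 + 3 × 3.5000 / 1.128 = 445.6863

445.69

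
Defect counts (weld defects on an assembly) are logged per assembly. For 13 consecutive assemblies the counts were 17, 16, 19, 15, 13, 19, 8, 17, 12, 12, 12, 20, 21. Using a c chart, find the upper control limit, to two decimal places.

c̄ = (17 + 16 + 19 + 15 + 13 + 19 + 8 + 17 + 12 + 12 + 12 + 20 + 21) / 13 = 201 / 13 = 15.4615
UCL = c̄ + 3√c̄ = 15.4615 + 3 × √15.4615 = 15.4615 + 3 × 3.9321 = 27.2579

27.26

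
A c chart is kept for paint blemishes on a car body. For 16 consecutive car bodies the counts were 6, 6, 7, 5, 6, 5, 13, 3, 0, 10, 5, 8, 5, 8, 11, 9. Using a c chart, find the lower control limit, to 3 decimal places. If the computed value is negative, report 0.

0.000

c̄ = (6 + 6 + 7 + 5 + 6 + 5 + 13 + 3 + 0 + 10 + 5 + 8 + 5 + 8 + 11 + 9) / 16 = 107 / 16 = 6.6875
LCL = c̄ − 3√c̄ = 6.6875 − 3 × 2.5860 = -1.0706 → 0 (cannot be negative)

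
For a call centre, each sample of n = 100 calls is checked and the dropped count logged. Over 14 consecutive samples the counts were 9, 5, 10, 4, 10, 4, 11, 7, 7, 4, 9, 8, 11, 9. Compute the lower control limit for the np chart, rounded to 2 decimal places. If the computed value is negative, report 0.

0.00

p̄ = Σdᵢ / (k·n) = 108 / (14 × 100) = 0.07714
LCL = np̄ − 3·√(np̄(1−p̄)) = 7.7143 − 3 × 2.6682 = -0.2903 → 0 (negative, so LCL = 0)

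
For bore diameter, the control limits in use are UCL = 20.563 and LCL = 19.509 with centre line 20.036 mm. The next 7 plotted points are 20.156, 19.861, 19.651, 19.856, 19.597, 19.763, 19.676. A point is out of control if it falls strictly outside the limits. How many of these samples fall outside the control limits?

0

All 7 points lie within [19.509, 20.563].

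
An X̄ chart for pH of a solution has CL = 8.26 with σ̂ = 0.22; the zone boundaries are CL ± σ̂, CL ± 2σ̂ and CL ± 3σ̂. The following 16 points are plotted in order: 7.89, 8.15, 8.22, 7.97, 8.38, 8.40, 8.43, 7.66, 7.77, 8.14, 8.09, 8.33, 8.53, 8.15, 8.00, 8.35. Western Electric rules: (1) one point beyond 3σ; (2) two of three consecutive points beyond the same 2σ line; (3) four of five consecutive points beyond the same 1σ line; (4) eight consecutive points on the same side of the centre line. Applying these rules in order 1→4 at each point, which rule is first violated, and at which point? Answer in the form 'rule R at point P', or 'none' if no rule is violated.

rule 2 at point 9

Zone of each point (C = within 1σ̂, B = 1σ̂–2σ̂, A = 2σ̂–3σ̂, * = beyond 3σ̂; sign = side of CL): 1:-B, 2:-C, 3:-C, 4:-B, 5:+C, 6:+C, 7:+C, 8:-A, 9:-A, 10:-C, 11:-C, 12:+C, 13:+B, 14:-C, 15:-B, 16:+C
Rule 2 (two of three consecutive points beyond the same 2σ limit) is satisfied at point 9.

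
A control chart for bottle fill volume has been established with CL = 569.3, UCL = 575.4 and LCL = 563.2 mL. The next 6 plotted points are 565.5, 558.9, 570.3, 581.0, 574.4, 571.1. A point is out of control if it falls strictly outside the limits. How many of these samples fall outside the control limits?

2

Compare each point to [563.2, 575.4]: sample 2 = 558.9 < LCL; sample 4 = 581.0 > UCL.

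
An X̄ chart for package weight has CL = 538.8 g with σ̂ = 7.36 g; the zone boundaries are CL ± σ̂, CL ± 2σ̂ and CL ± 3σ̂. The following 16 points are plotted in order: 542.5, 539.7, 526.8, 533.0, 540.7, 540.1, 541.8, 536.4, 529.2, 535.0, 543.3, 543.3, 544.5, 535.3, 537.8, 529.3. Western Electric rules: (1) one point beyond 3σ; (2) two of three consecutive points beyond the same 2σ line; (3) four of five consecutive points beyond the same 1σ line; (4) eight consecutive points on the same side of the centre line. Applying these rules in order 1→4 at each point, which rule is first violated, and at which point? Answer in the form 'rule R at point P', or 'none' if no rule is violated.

Zone of each point (C = within 1σ̂, B = 1σ̂–2σ̂, A = 2σ̂–3σ̂, * = beyond 3σ̂; sign = side of CL): 1:+C, 2:+C, 3:-B, 4:-C, 5:+C, 6:+C, 7:+C, 8:-C, 9:-B, 10:-C, 11:+C, 12:+C, 13:+C, 14:-C, 15:-C, 16:-B
No rule fires across all 16 points.

none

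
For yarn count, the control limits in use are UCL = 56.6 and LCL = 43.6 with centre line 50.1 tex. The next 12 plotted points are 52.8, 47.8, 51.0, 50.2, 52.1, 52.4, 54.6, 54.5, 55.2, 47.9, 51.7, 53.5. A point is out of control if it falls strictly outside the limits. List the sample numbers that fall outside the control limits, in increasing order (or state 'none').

none

All 12 points lie within [43.6, 56.6].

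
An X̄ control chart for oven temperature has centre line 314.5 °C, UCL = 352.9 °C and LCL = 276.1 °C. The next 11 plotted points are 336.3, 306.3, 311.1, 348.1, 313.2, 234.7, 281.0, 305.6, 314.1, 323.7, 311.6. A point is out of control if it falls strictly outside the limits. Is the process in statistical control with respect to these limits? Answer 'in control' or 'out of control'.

Compare each point to [276.1, 352.9]: sample 6 = 234.7 < LCL.

out of control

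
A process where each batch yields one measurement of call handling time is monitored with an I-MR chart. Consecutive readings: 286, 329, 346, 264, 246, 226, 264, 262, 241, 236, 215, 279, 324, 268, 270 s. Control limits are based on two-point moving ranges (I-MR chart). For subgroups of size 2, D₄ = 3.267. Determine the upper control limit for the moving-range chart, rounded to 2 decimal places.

101.28

Moving ranges: 43, 17, 82, 18, 20, 38, 2, 21, 5, 21, 64, 45, 56, 2; M̄R̄ = 434.0000 / 14 = 31.0000
UCL_MR = D₄·M̄R̄ = 3.267 × 31.0000 = 101.2770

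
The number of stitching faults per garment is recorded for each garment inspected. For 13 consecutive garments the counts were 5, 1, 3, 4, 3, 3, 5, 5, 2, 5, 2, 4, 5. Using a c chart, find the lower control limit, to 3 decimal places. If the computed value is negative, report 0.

c̄ = (5 + 1 + 3 + 4 + 3 + 3 + 5 + 5 + 2 + 5 + 2 + 4 + 5) / 13 = 47 / 13 = 3.6154
LCL = c̄ − 3√c̄ = 3.6154 − 3 × 1.9014 = -2.0889 → 0 (cannot be negative)

0.000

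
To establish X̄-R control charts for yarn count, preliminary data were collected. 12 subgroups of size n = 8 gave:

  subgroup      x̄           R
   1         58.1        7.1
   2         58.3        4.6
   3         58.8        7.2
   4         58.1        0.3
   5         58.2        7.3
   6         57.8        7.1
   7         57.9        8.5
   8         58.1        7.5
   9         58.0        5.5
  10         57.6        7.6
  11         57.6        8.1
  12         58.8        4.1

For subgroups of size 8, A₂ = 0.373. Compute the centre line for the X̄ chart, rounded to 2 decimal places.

X̄̄ = (58.1 + 58.3 + 58.8 + 58.1 + 58.2 + 57.8 + 57.9 + 58.1 + 58.0 + 57.6 + 57.6 + 58.8) / 12 = 697.3000 / 12 = 58.1083
CL = X̄̄ = 58.1083

58.11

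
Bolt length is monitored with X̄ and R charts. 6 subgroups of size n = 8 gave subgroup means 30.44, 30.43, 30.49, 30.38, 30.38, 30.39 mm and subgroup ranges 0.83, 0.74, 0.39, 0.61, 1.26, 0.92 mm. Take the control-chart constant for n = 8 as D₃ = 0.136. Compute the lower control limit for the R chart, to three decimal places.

R̄ = (0.83 + 0.74 + 0.39 + 0.61 + 1.26 + 0.92) / 6 = 4.7500 / 6 = 0.7917
LCL_R = D₃·R̄ = 0.136 × 0.7917 = 0.1077

0.108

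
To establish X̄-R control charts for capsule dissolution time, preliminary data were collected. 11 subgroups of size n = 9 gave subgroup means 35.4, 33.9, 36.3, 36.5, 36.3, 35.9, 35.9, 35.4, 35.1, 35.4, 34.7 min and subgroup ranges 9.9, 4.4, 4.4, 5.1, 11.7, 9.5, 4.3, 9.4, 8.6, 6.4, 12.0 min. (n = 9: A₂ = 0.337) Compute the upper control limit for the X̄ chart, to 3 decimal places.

38.153

X̄̄ = (35.4 + 33.9 + 36.3 + 36.5 + 36.3 + 35.9 + 35.9 + 35.4 + 35.1 + 35.4 + 34.7) / 11 = 390.8000 / 11 = 35.5273
R̄ = (9.9 + 4.4 + 4.4 + 5.1 + 11.7 + 9.5 + 4.3 + 9.4 + 8.6 + 6.4 + 12.0) / 11 = 85.7000 / 11 = 7.7909
UCL = X̄̄ + A₂·R̄ = 35.5273 + 0.337 × 7.7909 = 38.1528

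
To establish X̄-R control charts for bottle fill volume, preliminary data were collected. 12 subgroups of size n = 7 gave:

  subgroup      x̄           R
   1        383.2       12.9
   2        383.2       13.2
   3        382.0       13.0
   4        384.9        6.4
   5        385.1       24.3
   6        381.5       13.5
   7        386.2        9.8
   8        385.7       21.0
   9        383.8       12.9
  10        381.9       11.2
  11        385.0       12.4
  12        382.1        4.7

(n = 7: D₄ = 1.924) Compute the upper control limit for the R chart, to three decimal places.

24.900

R̄ = (12.9 + 13.2 + 13.0 + 6.4 + 24.3 + 13.5 + 9.8 + 21.0 + 12.9 + 11.2 + 12.4 + 4.7) / 12 = 155.3000 / 12 = 12.9417
UCL_R = D₄·R̄ = 1.924 × 12.9417 = 24.8998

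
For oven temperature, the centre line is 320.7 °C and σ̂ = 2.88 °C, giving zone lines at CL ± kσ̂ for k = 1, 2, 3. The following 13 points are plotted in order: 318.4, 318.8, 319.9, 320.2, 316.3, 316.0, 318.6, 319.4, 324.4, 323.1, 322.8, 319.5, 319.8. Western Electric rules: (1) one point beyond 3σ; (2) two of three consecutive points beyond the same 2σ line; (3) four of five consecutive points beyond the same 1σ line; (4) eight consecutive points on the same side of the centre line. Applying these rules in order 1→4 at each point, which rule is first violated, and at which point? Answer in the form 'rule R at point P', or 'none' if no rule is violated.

rule 4 at point 8

Zone of each point (C = within 1σ̂, B = 1σ̂–2σ̂, A = 2σ̂–3σ̂, * = beyond 3σ̂; sign = side of CL): 1:-C, 2:-C, 3:-C, 4:-C, 5:-B, 6:-B, 7:-C, 8:-C, 9:+B, 10:+C, 11:+C, 12:-C, 13:-C
Rule 4 (eight consecutive points on the same side of the centre line) is satisfied at point 8.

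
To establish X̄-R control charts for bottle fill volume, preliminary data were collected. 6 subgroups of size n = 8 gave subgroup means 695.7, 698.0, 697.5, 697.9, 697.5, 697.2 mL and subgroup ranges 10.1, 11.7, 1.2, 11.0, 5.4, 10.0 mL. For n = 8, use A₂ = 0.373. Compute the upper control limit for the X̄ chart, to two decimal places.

X̄̄ = (695.7 + 698.0 + 697.5 + 697.9 + 697.5 + 697.2) / 6 = 4183.8000 / 6 = 697.3000
R̄ = (10.1 + 11.7 + 1.2 + 11.0 + 5.4 + 10.0) / 6 = 49.4000 / 6 = 8.2333
UCL = X̄̄ + A₂·R̄ = 697.3000 + 0.373 × 8.2333 = 700.3710

700.37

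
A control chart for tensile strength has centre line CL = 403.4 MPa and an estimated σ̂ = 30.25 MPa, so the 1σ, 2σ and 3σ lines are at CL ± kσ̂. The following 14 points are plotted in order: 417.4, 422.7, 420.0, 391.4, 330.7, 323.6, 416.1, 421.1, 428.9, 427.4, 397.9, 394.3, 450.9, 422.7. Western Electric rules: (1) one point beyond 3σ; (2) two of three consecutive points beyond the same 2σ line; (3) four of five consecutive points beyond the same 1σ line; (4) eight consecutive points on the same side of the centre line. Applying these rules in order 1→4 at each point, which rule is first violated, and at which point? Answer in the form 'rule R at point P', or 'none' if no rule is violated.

Zone of each point (C = within 1σ̂, B = 1σ̂–2σ̂, A = 2σ̂–3σ̂, * = beyond 3σ̂; sign = side of CL): 1:+C, 2:+C, 3:+C, 4:-C, 5:-A, 6:-A, 7:+C, 8:+C, 9:+C, 10:+C, 11:-C, 12:-C, 13:+B, 14:+C
Rule 2 (two of three consecutive points beyond the same 2σ limit) is satisfied at point 6.

rule 2 at point 6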